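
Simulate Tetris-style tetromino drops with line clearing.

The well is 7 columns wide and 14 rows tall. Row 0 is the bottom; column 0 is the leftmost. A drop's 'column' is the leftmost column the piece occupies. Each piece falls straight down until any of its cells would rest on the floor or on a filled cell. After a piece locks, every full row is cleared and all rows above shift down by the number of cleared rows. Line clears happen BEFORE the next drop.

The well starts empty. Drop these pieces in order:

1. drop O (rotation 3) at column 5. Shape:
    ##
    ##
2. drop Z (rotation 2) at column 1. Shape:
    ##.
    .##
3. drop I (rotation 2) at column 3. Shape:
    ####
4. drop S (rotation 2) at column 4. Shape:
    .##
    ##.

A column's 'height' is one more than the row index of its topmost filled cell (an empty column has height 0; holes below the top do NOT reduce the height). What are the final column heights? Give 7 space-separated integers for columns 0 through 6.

Drop 1: O rot3 at col 5 lands with bottom-row=0; cleared 0 line(s) (total 0); column heights now [0 0 0 0 0 2 2], max=2
Drop 2: Z rot2 at col 1 lands with bottom-row=0; cleared 0 line(s) (total 0); column heights now [0 2 2 1 0 2 2], max=2
Drop 3: I rot2 at col 3 lands with bottom-row=2; cleared 0 line(s) (total 0); column heights now [0 2 2 3 3 3 3], max=3
Drop 4: S rot2 at col 4 lands with bottom-row=3; cleared 0 line(s) (total 0); column heights now [0 2 2 3 4 5 5], max=5

Answer: 0 2 2 3 4 5 5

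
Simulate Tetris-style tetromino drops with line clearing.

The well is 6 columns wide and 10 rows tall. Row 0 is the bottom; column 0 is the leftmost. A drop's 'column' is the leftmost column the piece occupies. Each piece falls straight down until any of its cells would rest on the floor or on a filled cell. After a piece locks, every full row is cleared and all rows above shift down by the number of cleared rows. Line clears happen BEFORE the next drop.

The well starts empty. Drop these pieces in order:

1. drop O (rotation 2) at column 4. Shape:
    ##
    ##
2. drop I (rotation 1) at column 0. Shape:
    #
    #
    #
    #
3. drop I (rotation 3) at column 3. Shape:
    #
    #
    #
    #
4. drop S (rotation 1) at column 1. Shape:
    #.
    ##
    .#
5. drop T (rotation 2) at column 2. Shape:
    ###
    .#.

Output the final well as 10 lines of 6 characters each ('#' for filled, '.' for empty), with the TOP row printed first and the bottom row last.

Drop 1: O rot2 at col 4 lands with bottom-row=0; cleared 0 line(s) (total 0); column heights now [0 0 0 0 2 2], max=2
Drop 2: I rot1 at col 0 lands with bottom-row=0; cleared 0 line(s) (total 0); column heights now [4 0 0 0 2 2], max=4
Drop 3: I rot3 at col 3 lands with bottom-row=0; cleared 0 line(s) (total 0); column heights now [4 0 0 4 2 2], max=4
Drop 4: S rot1 at col 1 lands with bottom-row=0; cleared 1 line(s) (total 1); column heights now [3 2 1 3 1 1], max=3
Drop 5: T rot2 at col 2 lands with bottom-row=3; cleared 0 line(s) (total 1); column heights now [3 2 5 5 5 1], max=5

Answer: ......
......
......
......
......
..###.
...#..
#..#..
##.#..
#.####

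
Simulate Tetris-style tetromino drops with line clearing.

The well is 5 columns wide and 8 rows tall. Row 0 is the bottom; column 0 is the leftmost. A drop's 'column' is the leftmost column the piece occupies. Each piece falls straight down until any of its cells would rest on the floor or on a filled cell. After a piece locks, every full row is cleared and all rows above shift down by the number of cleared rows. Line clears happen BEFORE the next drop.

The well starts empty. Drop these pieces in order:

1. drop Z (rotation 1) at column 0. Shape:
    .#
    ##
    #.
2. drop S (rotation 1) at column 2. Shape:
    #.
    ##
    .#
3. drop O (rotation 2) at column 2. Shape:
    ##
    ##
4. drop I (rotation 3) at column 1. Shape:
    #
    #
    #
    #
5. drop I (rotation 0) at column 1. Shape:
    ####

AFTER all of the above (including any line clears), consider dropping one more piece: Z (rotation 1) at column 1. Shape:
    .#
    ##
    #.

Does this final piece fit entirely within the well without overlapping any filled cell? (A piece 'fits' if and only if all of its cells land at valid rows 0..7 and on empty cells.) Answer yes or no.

Answer: no

Derivation:
Drop 1: Z rot1 at col 0 lands with bottom-row=0; cleared 0 line(s) (total 0); column heights now [2 3 0 0 0], max=3
Drop 2: S rot1 at col 2 lands with bottom-row=0; cleared 0 line(s) (total 0); column heights now [2 3 3 2 0], max=3
Drop 3: O rot2 at col 2 lands with bottom-row=3; cleared 0 line(s) (total 0); column heights now [2 3 5 5 0], max=5
Drop 4: I rot3 at col 1 lands with bottom-row=3; cleared 0 line(s) (total 0); column heights now [2 7 5 5 0], max=7
Drop 5: I rot0 at col 1 lands with bottom-row=7; cleared 0 line(s) (total 0); column heights now [2 8 8 8 8], max=8
Test piece Z rot1 at col 1 (width 2): heights before test = [2 8 8 8 8]; fits = False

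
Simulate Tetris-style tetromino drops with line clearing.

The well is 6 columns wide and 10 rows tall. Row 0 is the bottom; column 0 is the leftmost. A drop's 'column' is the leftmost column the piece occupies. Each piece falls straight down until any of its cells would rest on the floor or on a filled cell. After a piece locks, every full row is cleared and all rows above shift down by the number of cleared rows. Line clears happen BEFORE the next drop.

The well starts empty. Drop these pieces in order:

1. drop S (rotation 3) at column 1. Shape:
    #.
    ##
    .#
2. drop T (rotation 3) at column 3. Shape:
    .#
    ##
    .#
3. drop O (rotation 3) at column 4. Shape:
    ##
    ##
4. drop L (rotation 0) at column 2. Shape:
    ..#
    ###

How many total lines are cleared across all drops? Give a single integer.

Answer: 0

Derivation:
Drop 1: S rot3 at col 1 lands with bottom-row=0; cleared 0 line(s) (total 0); column heights now [0 3 2 0 0 0], max=3
Drop 2: T rot3 at col 3 lands with bottom-row=0; cleared 0 line(s) (total 0); column heights now [0 3 2 2 3 0], max=3
Drop 3: O rot3 at col 4 lands with bottom-row=3; cleared 0 line(s) (total 0); column heights now [0 3 2 2 5 5], max=5
Drop 4: L rot0 at col 2 lands with bottom-row=5; cleared 0 line(s) (total 0); column heights now [0 3 6 6 7 5], max=7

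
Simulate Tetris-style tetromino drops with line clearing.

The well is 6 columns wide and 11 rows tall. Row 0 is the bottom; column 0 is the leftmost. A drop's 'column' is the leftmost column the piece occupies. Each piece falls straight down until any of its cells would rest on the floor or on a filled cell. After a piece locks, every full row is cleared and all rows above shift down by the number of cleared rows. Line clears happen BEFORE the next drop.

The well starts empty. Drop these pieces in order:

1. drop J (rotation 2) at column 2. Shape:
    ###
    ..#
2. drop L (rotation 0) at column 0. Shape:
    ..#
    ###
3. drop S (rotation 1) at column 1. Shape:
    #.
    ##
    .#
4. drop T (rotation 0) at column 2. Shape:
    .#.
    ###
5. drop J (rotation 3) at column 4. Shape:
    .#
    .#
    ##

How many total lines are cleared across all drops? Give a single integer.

Drop 1: J rot2 at col 2 lands with bottom-row=0; cleared 0 line(s) (total 0); column heights now [0 0 2 2 2 0], max=2
Drop 2: L rot0 at col 0 lands with bottom-row=2; cleared 0 line(s) (total 0); column heights now [3 3 4 2 2 0], max=4
Drop 3: S rot1 at col 1 lands with bottom-row=4; cleared 0 line(s) (total 0); column heights now [3 7 6 2 2 0], max=7
Drop 4: T rot0 at col 2 lands with bottom-row=6; cleared 0 line(s) (total 0); column heights now [3 7 7 8 7 0], max=8
Drop 5: J rot3 at col 4 lands with bottom-row=7; cleared 0 line(s) (total 0); column heights now [3 7 7 8 8 10], max=10

Answer: 0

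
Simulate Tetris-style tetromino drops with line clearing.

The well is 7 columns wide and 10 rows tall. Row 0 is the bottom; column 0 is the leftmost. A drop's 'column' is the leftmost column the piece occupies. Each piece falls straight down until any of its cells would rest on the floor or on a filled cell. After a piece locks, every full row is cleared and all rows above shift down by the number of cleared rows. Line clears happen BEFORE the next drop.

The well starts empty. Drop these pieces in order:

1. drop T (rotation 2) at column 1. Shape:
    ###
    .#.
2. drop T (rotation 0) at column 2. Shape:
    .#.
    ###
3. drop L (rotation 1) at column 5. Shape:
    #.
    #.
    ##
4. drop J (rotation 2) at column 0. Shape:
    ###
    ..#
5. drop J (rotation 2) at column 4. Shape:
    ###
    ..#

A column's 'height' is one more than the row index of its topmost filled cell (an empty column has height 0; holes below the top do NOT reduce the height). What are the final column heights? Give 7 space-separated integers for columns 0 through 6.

Drop 1: T rot2 at col 1 lands with bottom-row=0; cleared 0 line(s) (total 0); column heights now [0 2 2 2 0 0 0], max=2
Drop 2: T rot0 at col 2 lands with bottom-row=2; cleared 0 line(s) (total 0); column heights now [0 2 3 4 3 0 0], max=4
Drop 3: L rot1 at col 5 lands with bottom-row=0; cleared 0 line(s) (total 0); column heights now [0 2 3 4 3 3 1], max=4
Drop 4: J rot2 at col 0 lands with bottom-row=3; cleared 0 line(s) (total 0); column heights now [5 5 5 4 3 3 1], max=5
Drop 5: J rot2 at col 4 lands with bottom-row=2; cleared 0 line(s) (total 0); column heights now [5 5 5 4 4 4 4], max=5

Answer: 5 5 5 4 4 4 4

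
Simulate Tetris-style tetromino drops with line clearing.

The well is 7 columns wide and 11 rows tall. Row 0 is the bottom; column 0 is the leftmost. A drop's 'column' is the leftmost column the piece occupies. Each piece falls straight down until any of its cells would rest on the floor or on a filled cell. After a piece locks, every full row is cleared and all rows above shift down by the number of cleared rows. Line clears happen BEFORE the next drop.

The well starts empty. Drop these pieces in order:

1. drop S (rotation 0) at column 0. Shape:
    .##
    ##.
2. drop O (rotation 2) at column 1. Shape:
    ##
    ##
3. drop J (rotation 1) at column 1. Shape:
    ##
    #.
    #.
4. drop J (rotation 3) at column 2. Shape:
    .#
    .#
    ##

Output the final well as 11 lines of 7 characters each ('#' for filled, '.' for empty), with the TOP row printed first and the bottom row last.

Drop 1: S rot0 at col 0 lands with bottom-row=0; cleared 0 line(s) (total 0); column heights now [1 2 2 0 0 0 0], max=2
Drop 2: O rot2 at col 1 lands with bottom-row=2; cleared 0 line(s) (total 0); column heights now [1 4 4 0 0 0 0], max=4
Drop 3: J rot1 at col 1 lands with bottom-row=4; cleared 0 line(s) (total 0); column heights now [1 7 7 0 0 0 0], max=7
Drop 4: J rot3 at col 2 lands with bottom-row=7; cleared 0 line(s) (total 0); column heights now [1 7 8 10 0 0 0], max=10

Answer: .......
...#...
...#...
..##...
.##....
.#.....
.#.....
.##....
.##....
.##....
##.....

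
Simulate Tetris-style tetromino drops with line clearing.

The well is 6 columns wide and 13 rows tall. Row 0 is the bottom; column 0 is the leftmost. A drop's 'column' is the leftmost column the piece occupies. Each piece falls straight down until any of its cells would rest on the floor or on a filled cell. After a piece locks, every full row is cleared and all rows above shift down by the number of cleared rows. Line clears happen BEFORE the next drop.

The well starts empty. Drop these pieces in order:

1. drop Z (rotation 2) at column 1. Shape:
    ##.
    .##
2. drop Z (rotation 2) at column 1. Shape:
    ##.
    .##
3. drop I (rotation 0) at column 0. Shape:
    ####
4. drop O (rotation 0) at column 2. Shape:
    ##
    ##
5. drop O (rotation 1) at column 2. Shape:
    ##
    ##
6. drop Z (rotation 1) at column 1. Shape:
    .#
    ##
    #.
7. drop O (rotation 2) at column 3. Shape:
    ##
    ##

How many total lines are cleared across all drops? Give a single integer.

Answer: 0

Derivation:
Drop 1: Z rot2 at col 1 lands with bottom-row=0; cleared 0 line(s) (total 0); column heights now [0 2 2 1 0 0], max=2
Drop 2: Z rot2 at col 1 lands with bottom-row=2; cleared 0 line(s) (total 0); column heights now [0 4 4 3 0 0], max=4
Drop 3: I rot0 at col 0 lands with bottom-row=4; cleared 0 line(s) (total 0); column heights now [5 5 5 5 0 0], max=5
Drop 4: O rot0 at col 2 lands with bottom-row=5; cleared 0 line(s) (total 0); column heights now [5 5 7 7 0 0], max=7
Drop 5: O rot1 at col 2 lands with bottom-row=7; cleared 0 line(s) (total 0); column heights now [5 5 9 9 0 0], max=9
Drop 6: Z rot1 at col 1 lands with bottom-row=8; cleared 0 line(s) (total 0); column heights now [5 10 11 9 0 0], max=11
Drop 7: O rot2 at col 3 lands with bottom-row=9; cleared 0 line(s) (total 0); column heights now [5 10 11 11 11 0], max=11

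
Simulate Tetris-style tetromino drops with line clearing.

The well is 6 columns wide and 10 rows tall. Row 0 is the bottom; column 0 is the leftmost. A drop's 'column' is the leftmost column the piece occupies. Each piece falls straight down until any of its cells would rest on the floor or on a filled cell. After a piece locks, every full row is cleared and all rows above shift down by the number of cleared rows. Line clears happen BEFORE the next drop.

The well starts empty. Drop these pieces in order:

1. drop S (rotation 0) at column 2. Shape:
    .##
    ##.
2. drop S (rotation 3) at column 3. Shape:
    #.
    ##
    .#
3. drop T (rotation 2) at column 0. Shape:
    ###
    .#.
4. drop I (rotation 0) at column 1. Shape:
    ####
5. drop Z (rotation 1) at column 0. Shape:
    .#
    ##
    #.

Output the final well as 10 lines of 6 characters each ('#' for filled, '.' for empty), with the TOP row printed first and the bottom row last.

Answer: ......
......
.#....
##....
#####.
...#..
...##.
....#.
#####.
.###..

Derivation:
Drop 1: S rot0 at col 2 lands with bottom-row=0; cleared 0 line(s) (total 0); column heights now [0 0 1 2 2 0], max=2
Drop 2: S rot3 at col 3 lands with bottom-row=2; cleared 0 line(s) (total 0); column heights now [0 0 1 5 4 0], max=5
Drop 3: T rot2 at col 0 lands with bottom-row=0; cleared 0 line(s) (total 0); column heights now [2 2 2 5 4 0], max=5
Drop 4: I rot0 at col 1 lands with bottom-row=5; cleared 0 line(s) (total 0); column heights now [2 6 6 6 6 0], max=6
Drop 5: Z rot1 at col 0 lands with bottom-row=5; cleared 0 line(s) (total 0); column heights now [7 8 6 6 6 0], max=8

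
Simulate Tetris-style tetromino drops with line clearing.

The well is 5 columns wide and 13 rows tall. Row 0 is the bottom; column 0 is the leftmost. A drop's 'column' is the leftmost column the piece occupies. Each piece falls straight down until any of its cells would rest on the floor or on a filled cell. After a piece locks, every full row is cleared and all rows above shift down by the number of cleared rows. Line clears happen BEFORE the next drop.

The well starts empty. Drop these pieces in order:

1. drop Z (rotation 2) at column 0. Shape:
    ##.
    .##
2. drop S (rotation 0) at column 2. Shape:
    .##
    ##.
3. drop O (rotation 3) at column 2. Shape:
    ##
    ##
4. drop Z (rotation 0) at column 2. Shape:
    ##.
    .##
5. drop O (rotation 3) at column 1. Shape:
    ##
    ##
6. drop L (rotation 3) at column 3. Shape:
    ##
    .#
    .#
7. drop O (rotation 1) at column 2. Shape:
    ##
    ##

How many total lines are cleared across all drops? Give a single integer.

Answer: 0

Derivation:
Drop 1: Z rot2 at col 0 lands with bottom-row=0; cleared 0 line(s) (total 0); column heights now [2 2 1 0 0], max=2
Drop 2: S rot0 at col 2 lands with bottom-row=1; cleared 0 line(s) (total 0); column heights now [2 2 2 3 3], max=3
Drop 3: O rot3 at col 2 lands with bottom-row=3; cleared 0 line(s) (total 0); column heights now [2 2 5 5 3], max=5
Drop 4: Z rot0 at col 2 lands with bottom-row=5; cleared 0 line(s) (total 0); column heights now [2 2 7 7 6], max=7
Drop 5: O rot3 at col 1 lands with bottom-row=7; cleared 0 line(s) (total 0); column heights now [2 9 9 7 6], max=9
Drop 6: L rot3 at col 3 lands with bottom-row=6; cleared 0 line(s) (total 0); column heights now [2 9 9 9 9], max=9
Drop 7: O rot1 at col 2 lands with bottom-row=9; cleared 0 line(s) (total 0); column heights now [2 9 11 11 9], max=11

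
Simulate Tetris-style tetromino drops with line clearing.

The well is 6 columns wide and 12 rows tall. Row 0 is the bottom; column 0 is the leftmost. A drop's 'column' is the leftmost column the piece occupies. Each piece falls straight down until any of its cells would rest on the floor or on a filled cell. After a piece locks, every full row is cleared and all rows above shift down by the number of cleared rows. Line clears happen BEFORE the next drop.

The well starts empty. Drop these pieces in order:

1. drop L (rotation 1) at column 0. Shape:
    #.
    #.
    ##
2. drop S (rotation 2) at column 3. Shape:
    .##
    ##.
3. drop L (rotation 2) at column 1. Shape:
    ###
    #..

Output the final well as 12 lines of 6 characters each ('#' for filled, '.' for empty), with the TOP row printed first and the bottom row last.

Drop 1: L rot1 at col 0 lands with bottom-row=0; cleared 0 line(s) (total 0); column heights now [3 1 0 0 0 0], max=3
Drop 2: S rot2 at col 3 lands with bottom-row=0; cleared 0 line(s) (total 0); column heights now [3 1 0 1 2 2], max=3
Drop 3: L rot2 at col 1 lands with bottom-row=1; cleared 0 line(s) (total 0); column heights now [3 3 3 3 2 2], max=3

Answer: ......
......
......
......
......
......
......
......
......
####..
##..##
##.##.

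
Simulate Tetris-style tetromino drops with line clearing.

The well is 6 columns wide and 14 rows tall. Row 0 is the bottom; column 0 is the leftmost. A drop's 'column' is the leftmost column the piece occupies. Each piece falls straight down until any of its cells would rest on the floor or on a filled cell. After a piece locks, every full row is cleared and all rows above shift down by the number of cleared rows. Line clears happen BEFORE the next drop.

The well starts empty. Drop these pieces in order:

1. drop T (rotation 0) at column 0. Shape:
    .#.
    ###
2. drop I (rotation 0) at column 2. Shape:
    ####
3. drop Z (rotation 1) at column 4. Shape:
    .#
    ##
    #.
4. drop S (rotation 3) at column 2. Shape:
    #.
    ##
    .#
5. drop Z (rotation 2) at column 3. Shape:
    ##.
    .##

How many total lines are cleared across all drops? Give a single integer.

Answer: 0

Derivation:
Drop 1: T rot0 at col 0 lands with bottom-row=0; cleared 0 line(s) (total 0); column heights now [1 2 1 0 0 0], max=2
Drop 2: I rot0 at col 2 lands with bottom-row=1; cleared 0 line(s) (total 0); column heights now [1 2 2 2 2 2], max=2
Drop 3: Z rot1 at col 4 lands with bottom-row=2; cleared 0 line(s) (total 0); column heights now [1 2 2 2 4 5], max=5
Drop 4: S rot3 at col 2 lands with bottom-row=2; cleared 0 line(s) (total 0); column heights now [1 2 5 4 4 5], max=5
Drop 5: Z rot2 at col 3 lands with bottom-row=5; cleared 0 line(s) (total 0); column heights now [1 2 5 7 7 6], max=7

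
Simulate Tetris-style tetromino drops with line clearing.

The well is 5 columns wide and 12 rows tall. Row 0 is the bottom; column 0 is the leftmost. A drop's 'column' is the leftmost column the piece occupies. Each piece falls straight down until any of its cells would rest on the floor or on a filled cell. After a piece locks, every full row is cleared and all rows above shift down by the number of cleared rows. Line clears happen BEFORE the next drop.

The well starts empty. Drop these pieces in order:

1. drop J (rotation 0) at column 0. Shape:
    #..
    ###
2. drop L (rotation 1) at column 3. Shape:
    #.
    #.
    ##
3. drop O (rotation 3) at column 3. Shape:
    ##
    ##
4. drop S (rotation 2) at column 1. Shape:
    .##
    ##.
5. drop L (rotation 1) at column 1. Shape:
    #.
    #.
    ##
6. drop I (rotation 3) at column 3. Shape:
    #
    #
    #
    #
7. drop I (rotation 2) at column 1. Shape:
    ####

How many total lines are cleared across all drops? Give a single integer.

Drop 1: J rot0 at col 0 lands with bottom-row=0; cleared 0 line(s) (total 0); column heights now [2 1 1 0 0], max=2
Drop 2: L rot1 at col 3 lands with bottom-row=0; cleared 1 line(s) (total 1); column heights now [1 0 0 2 0], max=2
Drop 3: O rot3 at col 3 lands with bottom-row=2; cleared 0 line(s) (total 1); column heights now [1 0 0 4 4], max=4
Drop 4: S rot2 at col 1 lands with bottom-row=3; cleared 0 line(s) (total 1); column heights now [1 4 5 5 4], max=5
Drop 5: L rot1 at col 1 lands with bottom-row=5; cleared 0 line(s) (total 1); column heights now [1 8 6 5 4], max=8
Drop 6: I rot3 at col 3 lands with bottom-row=5; cleared 0 line(s) (total 1); column heights now [1 8 6 9 4], max=9
Drop 7: I rot2 at col 1 lands with bottom-row=9; cleared 0 line(s) (total 1); column heights now [1 10 10 10 10], max=10

Answer: 1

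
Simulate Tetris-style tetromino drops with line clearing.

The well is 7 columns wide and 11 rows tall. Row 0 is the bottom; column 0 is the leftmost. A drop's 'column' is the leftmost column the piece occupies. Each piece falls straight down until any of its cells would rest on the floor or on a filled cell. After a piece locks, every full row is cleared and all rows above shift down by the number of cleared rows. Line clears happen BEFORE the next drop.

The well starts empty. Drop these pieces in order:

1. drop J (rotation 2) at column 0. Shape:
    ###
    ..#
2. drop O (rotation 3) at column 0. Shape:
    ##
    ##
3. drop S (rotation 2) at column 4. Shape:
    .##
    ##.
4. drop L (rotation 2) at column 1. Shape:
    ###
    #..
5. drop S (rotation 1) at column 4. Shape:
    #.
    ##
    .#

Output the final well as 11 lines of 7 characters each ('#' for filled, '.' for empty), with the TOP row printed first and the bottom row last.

Drop 1: J rot2 at col 0 lands with bottom-row=0; cleared 0 line(s) (total 0); column heights now [2 2 2 0 0 0 0], max=2
Drop 2: O rot3 at col 0 lands with bottom-row=2; cleared 0 line(s) (total 0); column heights now [4 4 2 0 0 0 0], max=4
Drop 3: S rot2 at col 4 lands with bottom-row=0; cleared 0 line(s) (total 0); column heights now [4 4 2 0 1 2 2], max=4
Drop 4: L rot2 at col 1 lands with bottom-row=4; cleared 0 line(s) (total 0); column heights now [4 6 6 6 1 2 2], max=6
Drop 5: S rot1 at col 4 lands with bottom-row=2; cleared 0 line(s) (total 0); column heights now [4 6 6 6 5 4 2], max=6

Answer: .......
.......
.......
.......
.......
.###...
.#..#..
##..##.
##...#.
###..##
..#.##.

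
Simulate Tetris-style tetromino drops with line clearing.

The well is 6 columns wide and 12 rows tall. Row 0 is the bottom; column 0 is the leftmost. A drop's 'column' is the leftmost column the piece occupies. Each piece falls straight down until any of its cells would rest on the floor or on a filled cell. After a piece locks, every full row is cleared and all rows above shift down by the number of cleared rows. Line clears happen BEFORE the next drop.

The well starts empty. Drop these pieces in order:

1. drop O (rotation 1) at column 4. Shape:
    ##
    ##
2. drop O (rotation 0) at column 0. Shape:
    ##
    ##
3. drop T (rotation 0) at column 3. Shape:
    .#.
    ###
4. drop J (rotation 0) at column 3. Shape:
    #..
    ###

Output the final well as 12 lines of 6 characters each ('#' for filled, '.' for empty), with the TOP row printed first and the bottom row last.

Drop 1: O rot1 at col 4 lands with bottom-row=0; cleared 0 line(s) (total 0); column heights now [0 0 0 0 2 2], max=2
Drop 2: O rot0 at col 0 lands with bottom-row=0; cleared 0 line(s) (total 0); column heights now [2 2 0 0 2 2], max=2
Drop 3: T rot0 at col 3 lands with bottom-row=2; cleared 0 line(s) (total 0); column heights now [2 2 0 3 4 3], max=4
Drop 4: J rot0 at col 3 lands with bottom-row=4; cleared 0 line(s) (total 0); column heights now [2 2 0 6 5 5], max=6

Answer: ......
......
......
......
......
......
...#..
...###
....#.
...###
##..##
##..##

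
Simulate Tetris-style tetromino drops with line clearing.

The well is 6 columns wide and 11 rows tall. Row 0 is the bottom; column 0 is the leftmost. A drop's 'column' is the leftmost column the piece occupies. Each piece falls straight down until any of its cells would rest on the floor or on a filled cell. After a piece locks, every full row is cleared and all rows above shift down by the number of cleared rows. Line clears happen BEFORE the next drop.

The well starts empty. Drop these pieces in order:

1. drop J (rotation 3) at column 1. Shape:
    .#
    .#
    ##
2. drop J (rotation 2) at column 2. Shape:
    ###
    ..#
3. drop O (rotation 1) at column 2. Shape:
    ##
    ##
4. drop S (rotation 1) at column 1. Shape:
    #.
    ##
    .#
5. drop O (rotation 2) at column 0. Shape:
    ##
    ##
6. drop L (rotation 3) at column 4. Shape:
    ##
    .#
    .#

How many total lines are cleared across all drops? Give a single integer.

Drop 1: J rot3 at col 1 lands with bottom-row=0; cleared 0 line(s) (total 0); column heights now [0 1 3 0 0 0], max=3
Drop 2: J rot2 at col 2 lands with bottom-row=2; cleared 0 line(s) (total 0); column heights now [0 1 4 4 4 0], max=4
Drop 3: O rot1 at col 2 lands with bottom-row=4; cleared 0 line(s) (total 0); column heights now [0 1 6 6 4 0], max=6
Drop 4: S rot1 at col 1 lands with bottom-row=6; cleared 0 line(s) (total 0); column heights now [0 9 8 6 4 0], max=9
Drop 5: O rot2 at col 0 lands with bottom-row=9; cleared 0 line(s) (total 0); column heights now [11 11 8 6 4 0], max=11
Drop 6: L rot3 at col 4 lands with bottom-row=2; cleared 0 line(s) (total 0); column heights now [11 11 8 6 5 5], max=11

Answer: 0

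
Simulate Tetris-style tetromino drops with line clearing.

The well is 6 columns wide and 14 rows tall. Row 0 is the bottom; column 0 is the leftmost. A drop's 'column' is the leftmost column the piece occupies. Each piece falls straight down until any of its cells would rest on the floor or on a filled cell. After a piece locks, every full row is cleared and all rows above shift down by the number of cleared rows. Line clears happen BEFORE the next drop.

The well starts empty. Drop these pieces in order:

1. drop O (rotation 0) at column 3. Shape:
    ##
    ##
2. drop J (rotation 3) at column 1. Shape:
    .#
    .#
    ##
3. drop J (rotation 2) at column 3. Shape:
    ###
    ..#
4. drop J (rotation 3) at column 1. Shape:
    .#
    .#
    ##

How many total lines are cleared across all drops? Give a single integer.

Answer: 0

Derivation:
Drop 1: O rot0 at col 3 lands with bottom-row=0; cleared 0 line(s) (total 0); column heights now [0 0 0 2 2 0], max=2
Drop 2: J rot3 at col 1 lands with bottom-row=0; cleared 0 line(s) (total 0); column heights now [0 1 3 2 2 0], max=3
Drop 3: J rot2 at col 3 lands with bottom-row=1; cleared 0 line(s) (total 0); column heights now [0 1 3 3 3 3], max=3
Drop 4: J rot3 at col 1 lands with bottom-row=3; cleared 0 line(s) (total 0); column heights now [0 4 6 3 3 3], max=6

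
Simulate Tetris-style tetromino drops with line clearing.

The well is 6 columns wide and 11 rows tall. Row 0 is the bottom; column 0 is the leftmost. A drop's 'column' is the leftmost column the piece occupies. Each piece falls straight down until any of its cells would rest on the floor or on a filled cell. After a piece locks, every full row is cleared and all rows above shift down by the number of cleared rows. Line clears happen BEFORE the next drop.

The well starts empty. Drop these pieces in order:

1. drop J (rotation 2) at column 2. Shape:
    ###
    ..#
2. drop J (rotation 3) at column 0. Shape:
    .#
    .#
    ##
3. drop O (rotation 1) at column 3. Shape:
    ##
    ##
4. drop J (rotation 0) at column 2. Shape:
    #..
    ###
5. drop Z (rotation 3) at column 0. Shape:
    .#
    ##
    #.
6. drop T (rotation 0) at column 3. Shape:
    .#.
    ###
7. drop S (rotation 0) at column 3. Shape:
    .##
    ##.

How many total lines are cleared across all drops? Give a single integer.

Answer: 0

Derivation:
Drop 1: J rot2 at col 2 lands with bottom-row=0; cleared 0 line(s) (total 0); column heights now [0 0 2 2 2 0], max=2
Drop 2: J rot3 at col 0 lands with bottom-row=0; cleared 0 line(s) (total 0); column heights now [1 3 2 2 2 0], max=3
Drop 3: O rot1 at col 3 lands with bottom-row=2; cleared 0 line(s) (total 0); column heights now [1 3 2 4 4 0], max=4
Drop 4: J rot0 at col 2 lands with bottom-row=4; cleared 0 line(s) (total 0); column heights now [1 3 6 5 5 0], max=6
Drop 5: Z rot3 at col 0 lands with bottom-row=2; cleared 0 line(s) (total 0); column heights now [4 5 6 5 5 0], max=6
Drop 6: T rot0 at col 3 lands with bottom-row=5; cleared 0 line(s) (total 0); column heights now [4 5 6 6 7 6], max=7
Drop 7: S rot0 at col 3 lands with bottom-row=7; cleared 0 line(s) (total 0); column heights now [4 5 6 8 9 9], max=9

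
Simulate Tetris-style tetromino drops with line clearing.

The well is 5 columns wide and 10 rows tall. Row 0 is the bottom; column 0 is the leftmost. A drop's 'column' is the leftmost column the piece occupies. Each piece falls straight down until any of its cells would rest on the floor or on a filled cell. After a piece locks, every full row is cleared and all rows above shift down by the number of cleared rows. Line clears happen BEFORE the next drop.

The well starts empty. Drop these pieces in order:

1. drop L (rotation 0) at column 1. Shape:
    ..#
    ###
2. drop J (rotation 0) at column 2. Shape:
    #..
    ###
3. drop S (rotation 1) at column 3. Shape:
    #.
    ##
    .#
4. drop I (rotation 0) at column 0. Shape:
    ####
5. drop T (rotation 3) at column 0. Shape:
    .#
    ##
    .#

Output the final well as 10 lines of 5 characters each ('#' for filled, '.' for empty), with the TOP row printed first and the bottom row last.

Drop 1: L rot0 at col 1 lands with bottom-row=0; cleared 0 line(s) (total 0); column heights now [0 1 1 2 0], max=2
Drop 2: J rot0 at col 2 lands with bottom-row=2; cleared 0 line(s) (total 0); column heights now [0 1 4 3 3], max=4
Drop 3: S rot1 at col 3 lands with bottom-row=3; cleared 0 line(s) (total 0); column heights now [0 1 4 6 5], max=6
Drop 4: I rot0 at col 0 lands with bottom-row=6; cleared 0 line(s) (total 0); column heights now [7 7 7 7 5], max=7
Drop 5: T rot3 at col 0 lands with bottom-row=7; cleared 0 line(s) (total 0); column heights now [9 10 7 7 5], max=10

Answer: .#...
##...
.#...
####.
...#.
...##
..#.#
..###
...#.
.###.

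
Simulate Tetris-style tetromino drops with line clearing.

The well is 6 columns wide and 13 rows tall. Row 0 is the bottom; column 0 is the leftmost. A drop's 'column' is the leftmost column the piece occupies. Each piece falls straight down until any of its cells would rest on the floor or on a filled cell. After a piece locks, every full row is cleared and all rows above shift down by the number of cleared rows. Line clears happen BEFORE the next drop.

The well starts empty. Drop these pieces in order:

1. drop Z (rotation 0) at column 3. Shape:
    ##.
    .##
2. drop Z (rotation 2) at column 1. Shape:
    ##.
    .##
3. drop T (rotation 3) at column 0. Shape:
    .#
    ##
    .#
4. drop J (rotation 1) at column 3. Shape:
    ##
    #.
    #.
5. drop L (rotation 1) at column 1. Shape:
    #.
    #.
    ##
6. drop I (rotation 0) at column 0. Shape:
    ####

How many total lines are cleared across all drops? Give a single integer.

Drop 1: Z rot0 at col 3 lands with bottom-row=0; cleared 0 line(s) (total 0); column heights now [0 0 0 2 2 1], max=2
Drop 2: Z rot2 at col 1 lands with bottom-row=2; cleared 0 line(s) (total 0); column heights now [0 4 4 3 2 1], max=4
Drop 3: T rot3 at col 0 lands with bottom-row=4; cleared 0 line(s) (total 0); column heights now [6 7 4 3 2 1], max=7
Drop 4: J rot1 at col 3 lands with bottom-row=3; cleared 0 line(s) (total 0); column heights now [6 7 4 6 6 1], max=7
Drop 5: L rot1 at col 1 lands with bottom-row=7; cleared 0 line(s) (total 0); column heights now [6 10 8 6 6 1], max=10
Drop 6: I rot0 at col 0 lands with bottom-row=10; cleared 0 line(s) (total 0); column heights now [11 11 11 11 6 1], max=11

Answer: 0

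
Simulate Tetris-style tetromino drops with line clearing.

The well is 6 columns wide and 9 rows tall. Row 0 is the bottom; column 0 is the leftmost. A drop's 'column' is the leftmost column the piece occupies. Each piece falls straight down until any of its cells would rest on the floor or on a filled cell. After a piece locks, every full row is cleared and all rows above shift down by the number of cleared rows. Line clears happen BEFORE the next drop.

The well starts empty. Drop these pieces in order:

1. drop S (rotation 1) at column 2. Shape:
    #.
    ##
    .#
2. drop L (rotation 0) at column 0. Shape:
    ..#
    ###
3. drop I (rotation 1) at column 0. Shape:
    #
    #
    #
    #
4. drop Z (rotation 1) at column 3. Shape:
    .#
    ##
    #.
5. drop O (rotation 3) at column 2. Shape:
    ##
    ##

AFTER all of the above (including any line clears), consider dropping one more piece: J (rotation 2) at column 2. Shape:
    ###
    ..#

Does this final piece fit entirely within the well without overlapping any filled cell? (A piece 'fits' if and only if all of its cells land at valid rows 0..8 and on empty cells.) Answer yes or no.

Answer: yes

Derivation:
Drop 1: S rot1 at col 2 lands with bottom-row=0; cleared 0 line(s) (total 0); column heights now [0 0 3 2 0 0], max=3
Drop 2: L rot0 at col 0 lands with bottom-row=3; cleared 0 line(s) (total 0); column heights now [4 4 5 2 0 0], max=5
Drop 3: I rot1 at col 0 lands with bottom-row=4; cleared 0 line(s) (total 0); column heights now [8 4 5 2 0 0], max=8
Drop 4: Z rot1 at col 3 lands with bottom-row=2; cleared 0 line(s) (total 0); column heights now [8 4 5 4 5 0], max=8
Drop 5: O rot3 at col 2 lands with bottom-row=5; cleared 0 line(s) (total 0); column heights now [8 4 7 7 5 0], max=8
Test piece J rot2 at col 2 (width 3): heights before test = [8 4 7 7 5 0]; fits = True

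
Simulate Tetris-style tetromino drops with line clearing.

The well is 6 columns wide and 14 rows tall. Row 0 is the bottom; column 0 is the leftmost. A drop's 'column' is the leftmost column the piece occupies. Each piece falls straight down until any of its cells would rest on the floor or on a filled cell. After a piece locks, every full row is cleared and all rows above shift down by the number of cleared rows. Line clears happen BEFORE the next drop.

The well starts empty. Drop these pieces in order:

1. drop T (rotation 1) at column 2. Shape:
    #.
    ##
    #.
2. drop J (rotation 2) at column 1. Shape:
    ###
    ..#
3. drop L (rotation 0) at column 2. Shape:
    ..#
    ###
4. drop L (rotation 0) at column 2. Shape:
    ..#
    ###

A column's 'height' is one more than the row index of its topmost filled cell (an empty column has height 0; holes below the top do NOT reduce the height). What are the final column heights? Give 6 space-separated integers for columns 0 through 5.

Answer: 0 4 7 7 8 0

Derivation:
Drop 1: T rot1 at col 2 lands with bottom-row=0; cleared 0 line(s) (total 0); column heights now [0 0 3 2 0 0], max=3
Drop 2: J rot2 at col 1 lands with bottom-row=2; cleared 0 line(s) (total 0); column heights now [0 4 4 4 0 0], max=4
Drop 3: L rot0 at col 2 lands with bottom-row=4; cleared 0 line(s) (total 0); column heights now [0 4 5 5 6 0], max=6
Drop 4: L rot0 at col 2 lands with bottom-row=6; cleared 0 line(s) (total 0); column heights now [0 4 7 7 8 0], max=8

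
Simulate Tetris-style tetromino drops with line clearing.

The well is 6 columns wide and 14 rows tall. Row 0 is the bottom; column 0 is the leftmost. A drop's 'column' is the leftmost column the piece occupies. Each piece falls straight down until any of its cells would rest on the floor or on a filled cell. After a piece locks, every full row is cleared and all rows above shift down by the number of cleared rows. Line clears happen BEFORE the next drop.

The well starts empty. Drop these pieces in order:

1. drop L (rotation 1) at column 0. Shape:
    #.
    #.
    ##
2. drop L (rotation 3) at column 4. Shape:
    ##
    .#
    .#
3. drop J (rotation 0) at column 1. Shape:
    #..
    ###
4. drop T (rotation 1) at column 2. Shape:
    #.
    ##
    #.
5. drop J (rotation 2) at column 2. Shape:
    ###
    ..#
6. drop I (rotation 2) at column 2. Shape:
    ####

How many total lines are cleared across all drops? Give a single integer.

Answer: 0

Derivation:
Drop 1: L rot1 at col 0 lands with bottom-row=0; cleared 0 line(s) (total 0); column heights now [3 1 0 0 0 0], max=3
Drop 2: L rot3 at col 4 lands with bottom-row=0; cleared 0 line(s) (total 0); column heights now [3 1 0 0 3 3], max=3
Drop 3: J rot0 at col 1 lands with bottom-row=1; cleared 0 line(s) (total 0); column heights now [3 3 2 2 3 3], max=3
Drop 4: T rot1 at col 2 lands with bottom-row=2; cleared 0 line(s) (total 0); column heights now [3 3 5 4 3 3], max=5
Drop 5: J rot2 at col 2 lands with bottom-row=4; cleared 0 line(s) (total 0); column heights now [3 3 6 6 6 3], max=6
Drop 6: I rot2 at col 2 lands with bottom-row=6; cleared 0 line(s) (total 0); column heights now [3 3 7 7 7 7], max=7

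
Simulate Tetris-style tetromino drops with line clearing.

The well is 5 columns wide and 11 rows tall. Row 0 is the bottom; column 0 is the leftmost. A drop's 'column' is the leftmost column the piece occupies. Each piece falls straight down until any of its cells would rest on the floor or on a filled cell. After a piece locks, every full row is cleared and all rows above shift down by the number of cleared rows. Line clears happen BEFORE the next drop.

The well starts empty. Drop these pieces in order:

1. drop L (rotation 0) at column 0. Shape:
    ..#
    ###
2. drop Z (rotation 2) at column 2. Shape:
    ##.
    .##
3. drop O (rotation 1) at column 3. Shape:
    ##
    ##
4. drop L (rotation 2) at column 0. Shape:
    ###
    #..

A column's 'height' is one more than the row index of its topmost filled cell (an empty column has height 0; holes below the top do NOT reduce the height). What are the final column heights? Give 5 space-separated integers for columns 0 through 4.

Drop 1: L rot0 at col 0 lands with bottom-row=0; cleared 0 line(s) (total 0); column heights now [1 1 2 0 0], max=2
Drop 2: Z rot2 at col 2 lands with bottom-row=1; cleared 0 line(s) (total 0); column heights now [1 1 3 3 2], max=3
Drop 3: O rot1 at col 3 lands with bottom-row=3; cleared 0 line(s) (total 0); column heights now [1 1 3 5 5], max=5
Drop 4: L rot2 at col 0 lands with bottom-row=2; cleared 1 line(s) (total 1); column heights now [3 1 3 4 4], max=4

Answer: 3 1 3 4 4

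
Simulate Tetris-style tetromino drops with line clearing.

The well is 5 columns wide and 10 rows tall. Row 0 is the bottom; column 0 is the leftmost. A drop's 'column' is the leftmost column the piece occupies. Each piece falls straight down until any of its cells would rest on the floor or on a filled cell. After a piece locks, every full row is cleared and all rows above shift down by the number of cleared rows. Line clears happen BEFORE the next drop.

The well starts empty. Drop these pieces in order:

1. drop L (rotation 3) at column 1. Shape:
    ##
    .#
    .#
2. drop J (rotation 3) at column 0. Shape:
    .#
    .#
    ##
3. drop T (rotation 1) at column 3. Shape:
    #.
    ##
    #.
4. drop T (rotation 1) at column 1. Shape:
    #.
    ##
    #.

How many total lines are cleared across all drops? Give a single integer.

Drop 1: L rot3 at col 1 lands with bottom-row=0; cleared 0 line(s) (total 0); column heights now [0 3 3 0 0], max=3
Drop 2: J rot3 at col 0 lands with bottom-row=3; cleared 0 line(s) (total 0); column heights now [4 6 3 0 0], max=6
Drop 3: T rot1 at col 3 lands with bottom-row=0; cleared 0 line(s) (total 0); column heights now [4 6 3 3 2], max=6
Drop 4: T rot1 at col 1 lands with bottom-row=6; cleared 0 line(s) (total 0); column heights now [4 9 8 3 2], max=9

Answer: 0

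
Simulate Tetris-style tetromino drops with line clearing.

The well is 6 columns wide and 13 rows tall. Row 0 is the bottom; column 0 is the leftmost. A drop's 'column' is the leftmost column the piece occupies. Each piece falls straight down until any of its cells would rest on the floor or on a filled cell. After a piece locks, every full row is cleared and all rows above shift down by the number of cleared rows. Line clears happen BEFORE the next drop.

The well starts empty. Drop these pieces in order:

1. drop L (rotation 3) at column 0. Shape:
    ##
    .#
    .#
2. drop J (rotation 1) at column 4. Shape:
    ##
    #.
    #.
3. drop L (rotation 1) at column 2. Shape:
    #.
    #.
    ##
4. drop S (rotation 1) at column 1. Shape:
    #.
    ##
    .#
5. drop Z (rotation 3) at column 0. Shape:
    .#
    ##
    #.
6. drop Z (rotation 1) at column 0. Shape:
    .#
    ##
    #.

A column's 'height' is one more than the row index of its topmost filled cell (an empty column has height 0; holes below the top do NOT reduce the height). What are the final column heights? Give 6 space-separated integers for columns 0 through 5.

Answer: 9 10 5 1 3 3

Derivation:
Drop 1: L rot3 at col 0 lands with bottom-row=0; cleared 0 line(s) (total 0); column heights now [3 3 0 0 0 0], max=3
Drop 2: J rot1 at col 4 lands with bottom-row=0; cleared 0 line(s) (total 0); column heights now [3 3 0 0 3 3], max=3
Drop 3: L rot1 at col 2 lands with bottom-row=0; cleared 0 line(s) (total 0); column heights now [3 3 3 1 3 3], max=3
Drop 4: S rot1 at col 1 lands with bottom-row=3; cleared 0 line(s) (total 0); column heights now [3 6 5 1 3 3], max=6
Drop 5: Z rot3 at col 0 lands with bottom-row=5; cleared 0 line(s) (total 0); column heights now [7 8 5 1 3 3], max=8
Drop 6: Z rot1 at col 0 lands with bottom-row=7; cleared 0 line(s) (total 0); column heights now [9 10 5 1 3 3], max=10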